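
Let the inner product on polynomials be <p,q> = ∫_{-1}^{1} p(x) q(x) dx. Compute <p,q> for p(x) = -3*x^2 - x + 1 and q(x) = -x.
<p,q> = 2/3

Expand the product: p(x)·q(x) = 3*x^3 + x^2 - x.
∫_{-1}^{1} of each monomial x^k gives [2/(k+1) if k even, 0 if k odd]. Integrating term-by-term (or equivalently evaluating the antiderivative F(x) = 3*x^4/4 + x^3/3 - x^2/2 at the endpoints):
  F(1) − F(−1) = 7/12 − (-1/12) = 2/3.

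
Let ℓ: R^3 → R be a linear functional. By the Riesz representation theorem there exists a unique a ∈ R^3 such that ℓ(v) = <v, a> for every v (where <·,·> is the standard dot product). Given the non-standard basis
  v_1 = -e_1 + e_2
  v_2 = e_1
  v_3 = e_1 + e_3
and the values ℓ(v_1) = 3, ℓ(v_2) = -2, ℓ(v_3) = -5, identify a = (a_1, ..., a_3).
a = (-2, 1, -3)

Write a = (a_1, ..., a_3) in the standard basis. For each basis vector v_i, ℓ(v_i) = <v_i, a> is a linear equation in the a_j's. Collect the n equations into a matrix system V a = ℓ, where row i of V is v_i (expressed in the standard basis). Since V is invertible (lower-triangular with 1s on the diagonal, up to permutation), solve by back-substitution:
  V =
[[-1, 1, 0],
 [1, 0, 0],
 [1, 0, 1]]
  V a = (3, -2, -5)
Solving gives a = (-2, 1, -3).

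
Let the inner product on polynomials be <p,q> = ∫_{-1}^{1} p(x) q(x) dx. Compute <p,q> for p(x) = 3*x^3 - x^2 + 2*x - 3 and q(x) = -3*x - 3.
<p,q> = 62/5

Expand the product: p(x)·q(x) = -9*x^4 - 6*x^3 - 3*x^2 + 3*x + 9.
∫_{-1}^{1} of each monomial x^k gives [2/(k+1) if k even, 0 if k odd]. Integrating term-by-term (or equivalently evaluating the antiderivative F(x) = -9*x^5/5 - 3*x^4/2 - x^3 + 3*x^2/2 + 9*x at the endpoints):
  F(1) − F(−1) = 31/5 − (-31/5) = 62/5.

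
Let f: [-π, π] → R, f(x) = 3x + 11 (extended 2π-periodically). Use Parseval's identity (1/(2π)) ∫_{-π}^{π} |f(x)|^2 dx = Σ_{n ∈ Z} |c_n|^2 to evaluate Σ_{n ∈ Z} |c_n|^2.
Σ |c_n|^2 = 3π^2 + 121

Expand and integrate term by term over [-π, π]:
  ∫ (3x)^2 dx = 9·(2π^3/3); ∫ 2·3·(11)·x dx = 0 (odd integrand); ∫ 11^2 dx = 121·2π.
So (1/(2π)) ∫_{-π}^{π} (3x + 11)^2 dx = 9π^2/3 + 121 = 3π^2 + 121.
Parseval ⇒ Σ |c_n|^2 = 3π^2 + 121.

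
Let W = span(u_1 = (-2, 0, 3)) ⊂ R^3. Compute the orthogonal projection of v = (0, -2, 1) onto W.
proj_W(v) = (-6/13, 0, 9/13)

Set up U = [u_1 | ... | u_1] ∈ R^(3×1). The projector onto W = col(U) is P = U (U^T U)^(-1) U^T.
Compute U^T U =
  [13],
and U^T v = (3).
Solve U^T U · c = U^T v for the coefficients: c = (3/13). The projection is proj_W(v) = U c.
Check: (v - proj_W(v)) · u_1 = 0  (should be 0).
Result: proj_W(v) = (-6/13, 0, 9/13).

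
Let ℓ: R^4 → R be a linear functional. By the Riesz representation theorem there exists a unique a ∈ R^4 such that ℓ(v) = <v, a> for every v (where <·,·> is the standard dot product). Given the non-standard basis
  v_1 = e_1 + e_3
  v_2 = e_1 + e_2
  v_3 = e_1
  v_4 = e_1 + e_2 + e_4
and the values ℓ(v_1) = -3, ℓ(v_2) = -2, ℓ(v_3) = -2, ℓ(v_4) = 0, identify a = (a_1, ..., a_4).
a = (-2, 0, -1, 2)

Write a = (a_1, ..., a_4) in the standard basis. For each basis vector v_i, ℓ(v_i) = <v_i, a> is a linear equation in the a_j's. Collect the n equations into a matrix system V a = ℓ, where row i of V is v_i (expressed in the standard basis). Since V is invertible (lower-triangular with 1s on the diagonal, up to permutation), solve by back-substitution:
  V =
[[1, 0, 1, 0],
 [1, 1, 0, 0],
 [1, 0, 0, 0],
 [1, 1, 0, 1]]
  V a = (-3, -2, -2, 0)
Solving gives a = (-2, 0, -1, 2).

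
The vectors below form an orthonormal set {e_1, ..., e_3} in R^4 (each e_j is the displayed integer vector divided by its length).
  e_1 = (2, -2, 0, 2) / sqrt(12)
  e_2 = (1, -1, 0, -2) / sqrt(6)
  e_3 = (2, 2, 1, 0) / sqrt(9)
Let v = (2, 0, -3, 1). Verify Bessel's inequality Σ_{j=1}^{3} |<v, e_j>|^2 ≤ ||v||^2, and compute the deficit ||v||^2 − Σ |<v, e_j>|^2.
Σ |<v, e_j>|^2 = 28/9; ||v||^2 = 14; deficit = 98/9

Write each e_j = u_j / sqrt(<u_j, u_j>) where u_j is the displayed integer vector. Then <v, e_j> = <v, u_j> / sqrt(<u_j, u_j>), so |<v, e_j>|^2 = <v, u_j>^2 / <u_j, u_j>.
Coefficients: <v, e_1> = 6/sqrt(12), <v, e_2> = 0/sqrt(6), <v, e_3> = 1/sqrt(9).
Square and sum: Σ |<v, e_j>|^2 = 28/9.
Compute ||v||^2 = v·v = 14.
Deficit = 14 − 28/9 = 98/9 ≥ 0, confirming Bessel's inequality. (The deficit equals ||v − Σ <v,e_j> e_j||^2, the squared distance from v to span{e_j}.)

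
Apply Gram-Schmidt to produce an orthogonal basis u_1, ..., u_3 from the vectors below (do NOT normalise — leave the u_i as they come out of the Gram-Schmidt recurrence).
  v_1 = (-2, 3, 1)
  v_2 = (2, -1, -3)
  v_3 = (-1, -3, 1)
Orthogonal basis:
  u_1 = (-2, 3, 1)
  u_2 = (4/7, 8/7, -16/7)
  u_3 = (-4/3, -2/3, -2/3)

Apply the Gram-Schmidt recurrence
  u_1 = v_1
  u_i = v_i − Σ_{j<i} ((v_i · u_j) / (u_j · u_j)) · u_j.

Step by step this gives:
  u_1 = (-2, 3, 1)
  u_2 = (4/7, 8/7, -16/7)
  u_3 = (-4/3, -2/3, -2/3)

Orthogonality check:
  u_2 · u_1 = 0 (should be 0)
  u_3 · u_1 = 0 (should be 0)
  u_3 · u_2 = 0 (should be 0)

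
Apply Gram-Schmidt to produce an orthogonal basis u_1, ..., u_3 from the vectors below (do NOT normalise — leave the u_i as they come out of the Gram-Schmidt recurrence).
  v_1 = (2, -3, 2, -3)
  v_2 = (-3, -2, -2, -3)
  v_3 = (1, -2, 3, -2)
Orthogonal basis:
  u_1 = (2, -3, 2, -3)
  u_2 = (-44/13, -37/26, -31/13, -63/26)
  u_3 = (-601/651, 95/651, 25/21, 1/31)

Apply the Gram-Schmidt recurrence
  u_1 = v_1
  u_i = v_i − Σ_{j<i} ((v_i · u_j) / (u_j · u_j)) · u_j.

Step by step this gives:
  u_1 = (2, -3, 2, -3)
  u_2 = (-44/13, -37/26, -31/13, -63/26)
  u_3 = (-601/651, 95/651, 25/21, 1/31)

Orthogonality check:
  u_2 · u_1 = 0 (should be 0)
  u_3 · u_1 = 0 (should be 0)
  u_3 · u_2 = 0 (should be 0)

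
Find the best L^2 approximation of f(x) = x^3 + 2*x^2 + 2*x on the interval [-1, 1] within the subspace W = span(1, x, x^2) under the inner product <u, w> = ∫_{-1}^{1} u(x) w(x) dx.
g(x) = 2*x^2 + 13*x/5

The best approximation g ∈ W is the orthogonal projection of f onto W. Writing g = a_0 + a_1 x + a_2 x^2, the coefficients solve the normal equations G · a = b where
  G_{ij} = <φ_i, φ_j> and b_i = <f, φ_i>, with φ_0 = 1, φ_1 = x, φ_2 = x^2.
G =
  [2, 0, 2/3]
  [0, 2/3, 0]
  [2/3, 0, 2/5],
b = (4/3, 26/15, 4/5).
Solving gives a_0 = 0, a_1 = 13/5, a_2 = 2, so
  g(x) = 2*x^2 + 13*x/5.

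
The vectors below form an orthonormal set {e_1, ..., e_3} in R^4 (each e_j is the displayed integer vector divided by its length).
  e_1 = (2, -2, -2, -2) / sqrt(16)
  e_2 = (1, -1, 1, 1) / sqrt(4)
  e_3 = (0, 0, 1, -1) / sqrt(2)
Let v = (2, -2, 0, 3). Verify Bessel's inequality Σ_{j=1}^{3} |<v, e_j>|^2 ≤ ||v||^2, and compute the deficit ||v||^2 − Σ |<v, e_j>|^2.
Σ |<v, e_j>|^2 = 17; ||v||^2 = 17; deficit = 0

Write each e_j = u_j / sqrt(<u_j, u_j>) where u_j is the displayed integer vector. Then <v, e_j> = <v, u_j> / sqrt(<u_j, u_j>), so |<v, e_j>|^2 = <v, u_j>^2 / <u_j, u_j>.
Coefficients: <v, e_1> = 2/sqrt(16), <v, e_2> = 7/sqrt(4), <v, e_3> = -3/sqrt(2).
Square and sum: Σ |<v, e_j>|^2 = 17.
Compute ||v||^2 = v·v = 17.
Deficit = 17 − 17 = 0 ≥ 0, confirming Bessel's inequality. (The deficit equals ||v − Σ <v,e_j> e_j||^2, the squared distance from v to span{e_j}.)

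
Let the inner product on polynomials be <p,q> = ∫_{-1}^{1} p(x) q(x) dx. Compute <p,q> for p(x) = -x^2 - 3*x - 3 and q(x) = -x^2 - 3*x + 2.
<p,q> = -74/15

Expand the product: p(x)·q(x) = x^4 + 6*x^3 + 10*x^2 + 3*x - 6.
∫_{-1}^{1} of each monomial x^k gives [2/(k+1) if k even, 0 if k odd]. Integrating term-by-term (or equivalently evaluating the antiderivative F(x) = x^5/5 + 3*x^4/2 + 10*x^3/3 + 3*x^2/2 - 6*x at the endpoints):
  F(1) − F(−1) = 8/15 − (82/15) = -74/15.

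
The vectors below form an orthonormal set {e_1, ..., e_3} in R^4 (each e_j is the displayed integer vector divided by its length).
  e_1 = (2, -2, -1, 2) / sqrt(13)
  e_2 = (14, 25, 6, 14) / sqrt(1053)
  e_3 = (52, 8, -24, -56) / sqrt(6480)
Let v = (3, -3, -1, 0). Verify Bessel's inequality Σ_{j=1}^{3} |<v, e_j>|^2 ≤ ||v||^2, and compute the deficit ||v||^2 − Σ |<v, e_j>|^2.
Σ |<v, e_j>|^2 = 91/5; ||v||^2 = 19; deficit = 4/5

Write each e_j = u_j / sqrt(<u_j, u_j>) where u_j is the displayed integer vector. Then <v, e_j> = <v, u_j> / sqrt(<u_j, u_j>), so |<v, e_j>|^2 = <v, u_j>^2 / <u_j, u_j>.
Coefficients: <v, e_1> = 13/sqrt(13), <v, e_2> = -39/sqrt(1053), <v, e_3> = 156/sqrt(6480).
Square and sum: Σ |<v, e_j>|^2 = 91/5.
Compute ||v||^2 = v·v = 19.
Deficit = 19 − 91/5 = 4/5 ≥ 0, confirming Bessel's inequality. (The deficit equals ||v − Σ <v,e_j> e_j||^2, the squared distance from v to span{e_j}.)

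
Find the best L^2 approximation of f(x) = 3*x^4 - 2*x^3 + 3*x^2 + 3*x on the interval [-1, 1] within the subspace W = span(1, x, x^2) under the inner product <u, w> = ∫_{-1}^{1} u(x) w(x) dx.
g(x) = 39*x^2/7 + 9*x/5 - 9/35

The best approximation g ∈ W is the orthogonal projection of f onto W. Writing g = a_0 + a_1 x + a_2 x^2, the coefficients solve the normal equations G · a = b where
  G_{ij} = <φ_i, φ_j> and b_i = <f, φ_i>, with φ_0 = 1, φ_1 = x, φ_2 = x^2.
G =
  [2, 0, 2/3]
  [0, 2/3, 0]
  [2/3, 0, 2/5],
b = (16/5, 6/5, 72/35).
Solving gives a_0 = -9/35, a_1 = 9/5, a_2 = 39/7, so
  g(x) = 39*x^2/7 + 9*x/5 - 9/35.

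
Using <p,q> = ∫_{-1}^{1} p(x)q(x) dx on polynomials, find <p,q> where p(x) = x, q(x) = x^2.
<p,q> = 0

Expand the product: p(x)·q(x) = x^3.
∫_{-1}^{1} of each monomial x^k gives [2/(k+1) if k even, 0 if k odd]. Integrating term-by-term (or equivalently evaluating the antiderivative F(x) = x^4/4 at the endpoints):
  F(1) − F(−1) = 1/4 − (1/4) = 0.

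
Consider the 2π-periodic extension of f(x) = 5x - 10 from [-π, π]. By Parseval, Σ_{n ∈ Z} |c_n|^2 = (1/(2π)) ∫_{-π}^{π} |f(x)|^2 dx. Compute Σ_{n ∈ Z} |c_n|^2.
Σ |c_n|^2 = 25π^2/3 + 100

Expand and integrate term by term over [-π, π]:
  ∫ (5x)^2 dx = 25·(2π^3/3); ∫ 2·5·(-10)·x dx = 0 (odd integrand); ∫ (-10)^2 dx = 100·2π.
So (1/(2π)) ∫_{-π}^{π} (5x - 10)^2 dx = 25π^2/3 + 100 = 25π^2/3 + 100.
Parseval ⇒ Σ |c_n|^2 = 25π^2/3 + 100.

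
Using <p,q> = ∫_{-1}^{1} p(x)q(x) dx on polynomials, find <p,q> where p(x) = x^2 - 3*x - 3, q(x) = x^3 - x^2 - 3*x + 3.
<p,q> = -48/5

Expand the product: p(x)·q(x) = x^5 - 4*x^4 - 3*x^3 + 15*x^2 - 9.
∫_{-1}^{1} of each monomial x^k gives [2/(k+1) if k even, 0 if k odd]. Integrating term-by-term (or equivalently evaluating the antiderivative F(x) = x^6/6 - 4*x^5/5 - 3*x^4/4 + 5*x^3 - 9*x at the endpoints):
  F(1) − F(−1) = -323/60 − (253/60) = -48/5.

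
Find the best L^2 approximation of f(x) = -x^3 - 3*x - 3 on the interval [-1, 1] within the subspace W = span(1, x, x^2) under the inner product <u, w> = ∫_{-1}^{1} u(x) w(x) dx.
g(x) = -18*x/5 - 3

The best approximation g ∈ W is the orthogonal projection of f onto W. Writing g = a_0 + a_1 x + a_2 x^2, the coefficients solve the normal equations G · a = b where
  G_{ij} = <φ_i, φ_j> and b_i = <f, φ_i>, with φ_0 = 1, φ_1 = x, φ_2 = x^2.
G =
  [2, 0, 2/3]
  [0, 2/3, 0]
  [2/3, 0, 2/5],
b = (-6, -12/5, -2).
Solving gives a_0 = -3, a_1 = -18/5, a_2 = 0, so
  g(x) = -18*x/5 - 3.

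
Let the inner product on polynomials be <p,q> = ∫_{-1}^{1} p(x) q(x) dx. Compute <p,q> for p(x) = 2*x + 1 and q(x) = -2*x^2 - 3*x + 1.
<p,q> = -10/3

Expand the product: p(x)·q(x) = -4*x^3 - 8*x^2 - x + 1.
∫_{-1}^{1} of each monomial x^k gives [2/(k+1) if k even, 0 if k odd]. Integrating term-by-term (or equivalently evaluating the antiderivative F(x) = -x^4 - 8*x^3/3 - x^2/2 + x at the endpoints):
  F(1) − F(−1) = -19/6 − (1/6) = -10/3.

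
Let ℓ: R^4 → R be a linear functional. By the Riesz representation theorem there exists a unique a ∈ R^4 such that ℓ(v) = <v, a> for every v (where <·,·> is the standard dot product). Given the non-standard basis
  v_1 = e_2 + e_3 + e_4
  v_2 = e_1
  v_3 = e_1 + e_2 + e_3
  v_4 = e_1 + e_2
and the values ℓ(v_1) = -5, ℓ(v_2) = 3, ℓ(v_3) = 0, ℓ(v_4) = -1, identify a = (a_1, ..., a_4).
a = (3, -4, 1, -2)

Write a = (a_1, ..., a_4) in the standard basis. For each basis vector v_i, ℓ(v_i) = <v_i, a> is a linear equation in the a_j's. Collect the n equations into a matrix system V a = ℓ, where row i of V is v_i (expressed in the standard basis). Since V is invertible (lower-triangular with 1s on the diagonal, up to permutation), solve by back-substitution:
  V =
[[0, 1, 1, 1],
 [1, 0, 0, 0],
 [1, 1, 1, 0],
 [1, 1, 0, 0]]
  V a = (-5, 3, 0, -1)
Solving gives a = (3, -4, 1, -2).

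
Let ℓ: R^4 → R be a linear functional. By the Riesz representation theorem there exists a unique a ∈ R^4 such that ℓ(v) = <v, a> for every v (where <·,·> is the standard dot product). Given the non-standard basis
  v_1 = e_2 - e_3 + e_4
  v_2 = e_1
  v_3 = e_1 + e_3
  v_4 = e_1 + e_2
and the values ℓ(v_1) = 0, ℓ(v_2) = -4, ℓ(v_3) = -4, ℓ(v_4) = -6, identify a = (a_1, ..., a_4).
a = (-4, -2, 0, 2)

Write a = (a_1, ..., a_4) in the standard basis. For each basis vector v_i, ℓ(v_i) = <v_i, a> is a linear equation in the a_j's. Collect the n equations into a matrix system V a = ℓ, where row i of V is v_i (expressed in the standard basis). Since V is invertible (lower-triangular with 1s on the diagonal, up to permutation), solve by back-substitution:
  V =
[[0, 1, -1, 1],
 [1, 0, 0, 0],
 [1, 0, 1, 0],
 [1, 1, 0, 0]]
  V a = (0, -4, -4, -6)
Solving gives a = (-4, -2, 0, 2).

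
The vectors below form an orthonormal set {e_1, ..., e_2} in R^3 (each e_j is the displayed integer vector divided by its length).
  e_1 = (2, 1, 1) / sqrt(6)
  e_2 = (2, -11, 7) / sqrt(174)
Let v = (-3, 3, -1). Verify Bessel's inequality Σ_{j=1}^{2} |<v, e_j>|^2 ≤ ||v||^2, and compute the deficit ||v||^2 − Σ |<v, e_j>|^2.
Σ |<v, e_j>|^2 = 430/29; ||v||^2 = 19; deficit = 121/29

Write each e_j = u_j / sqrt(<u_j, u_j>) where u_j is the displayed integer vector. Then <v, e_j> = <v, u_j> / sqrt(<u_j, u_j>), so |<v, e_j>|^2 = <v, u_j>^2 / <u_j, u_j>.
Coefficients: <v, e_1> = -4/sqrt(6), <v, e_2> = -46/sqrt(174).
Square and sum: Σ |<v, e_j>|^2 = 430/29.
Compute ||v||^2 = v·v = 19.
Deficit = 19 − 430/29 = 121/29 ≥ 0, confirming Bessel's inequality. (The deficit equals ||v − Σ <v,e_j> e_j||^2, the squared distance from v to span{e_j}.)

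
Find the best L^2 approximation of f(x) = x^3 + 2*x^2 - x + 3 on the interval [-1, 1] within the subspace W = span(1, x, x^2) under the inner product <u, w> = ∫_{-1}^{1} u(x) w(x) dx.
g(x) = 2*x^2 - 2*x/5 + 3

The best approximation g ∈ W is the orthogonal projection of f onto W. Writing g = a_0 + a_1 x + a_2 x^2, the coefficients solve the normal equations G · a = b where
  G_{ij} = <φ_i, φ_j> and b_i = <f, φ_i>, with φ_0 = 1, φ_1 = x, φ_2 = x^2.
G =
  [2, 0, 2/3]
  [0, 2/3, 0]
  [2/3, 0, 2/5],
b = (22/3, -4/15, 14/5).
Solving gives a_0 = 3, a_1 = -2/5, a_2 = 2, so
  g(x) = 2*x^2 - 2*x/5 + 3.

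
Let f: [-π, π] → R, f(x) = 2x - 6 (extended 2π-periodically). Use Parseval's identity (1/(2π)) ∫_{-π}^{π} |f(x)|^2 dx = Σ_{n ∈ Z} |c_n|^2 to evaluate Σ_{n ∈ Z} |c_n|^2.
Σ |c_n|^2 = 4π^2/3 + 36

Expand and integrate term by term over [-π, π]:
  ∫ (2x)^2 dx = 4·(2π^3/3); ∫ 2·2·(-6)·x dx = 0 (odd integrand); ∫ (-6)^2 dx = 36·2π.
So (1/(2π)) ∫_{-π}^{π} (2x - 6)^2 dx = 4π^2/3 + 36 = 4π^2/3 + 36.
Parseval ⇒ Σ |c_n|^2 = 4π^2/3 + 36.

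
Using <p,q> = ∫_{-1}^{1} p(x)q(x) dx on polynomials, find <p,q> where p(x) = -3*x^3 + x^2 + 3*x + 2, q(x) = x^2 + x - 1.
<p,q> = -32/15

Expand the product: p(x)·q(x) = -3*x^5 - 2*x^4 + 7*x^3 + 4*x^2 - x - 2.
∫_{-1}^{1} of each monomial x^k gives [2/(k+1) if k even, 0 if k odd]. Integrating term-by-term (or equivalently evaluating the antiderivative F(x) = -x^6/2 - 2*x^5/5 + 7*x^4/4 + 4*x^3/3 - x^2/2 - 2*x at the endpoints):
  F(1) − F(−1) = -19/60 − (109/60) = -32/15.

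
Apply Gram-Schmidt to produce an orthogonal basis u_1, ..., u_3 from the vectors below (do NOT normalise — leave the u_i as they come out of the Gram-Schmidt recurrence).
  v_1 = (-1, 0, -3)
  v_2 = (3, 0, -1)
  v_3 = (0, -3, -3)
Orthogonal basis:
  u_1 = (-1, 0, -3)
  u_2 = (3, 0, -1)
  u_3 = (0, -3, 0)

Apply the Gram-Schmidt recurrence
  u_1 = v_1
  u_i = v_i − Σ_{j<i} ((v_i · u_j) / (u_j · u_j)) · u_j.

Step by step this gives:
  u_1 = (-1, 0, -3)
  u_2 = (3, 0, -1)
  u_3 = (0, -3, 0)

Orthogonality check:
  u_2 · u_1 = 0 (should be 0)
  u_3 · u_1 = 0 (should be 0)
  u_3 · u_2 = 0 (should be 0)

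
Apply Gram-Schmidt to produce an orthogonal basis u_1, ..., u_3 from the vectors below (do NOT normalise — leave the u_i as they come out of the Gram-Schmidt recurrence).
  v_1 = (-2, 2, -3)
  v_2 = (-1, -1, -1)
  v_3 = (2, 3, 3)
Orthogonal basis:
  u_1 = (-2, 2, -3)
  u_2 = (-11/17, -23/17, -8/17)
  u_3 = (-25/42, 5/42, 10/21)

Apply the Gram-Schmidt recurrence
  u_1 = v_1
  u_i = v_i − Σ_{j<i} ((v_i · u_j) / (u_j · u_j)) · u_j.

Step by step this gives:
  u_1 = (-2, 2, -3)
  u_2 = (-11/17, -23/17, -8/17)
  u_3 = (-25/42, 5/42, 10/21)

Orthogonality check:
  u_2 · u_1 = 0 (should be 0)
  u_3 · u_1 = 0 (should be 0)
  u_3 · u_2 = 0 (should be 0)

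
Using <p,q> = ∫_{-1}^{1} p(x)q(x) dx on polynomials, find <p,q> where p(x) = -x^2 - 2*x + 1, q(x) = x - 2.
<p,q> = -4

Expand the product: p(x)·q(x) = -x^3 + 5*x - 2.
∫_{-1}^{1} of each monomial x^k gives [2/(k+1) if k even, 0 if k odd]. Integrating term-by-term (or equivalently evaluating the antiderivative F(x) = -x^4/4 + 5*x^2/2 - 2*x at the endpoints):
  F(1) − F(−1) = 1/4 − (17/4) = -4.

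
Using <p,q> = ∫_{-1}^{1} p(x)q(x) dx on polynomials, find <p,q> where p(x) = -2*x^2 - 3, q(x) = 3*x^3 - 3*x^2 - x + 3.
<p,q> = -68/5

Expand the product: p(x)·q(x) = -6*x^5 + 6*x^4 - 7*x^3 + 3*x^2 + 3*x - 9.
∫_{-1}^{1} of each monomial x^k gives [2/(k+1) if k even, 0 if k odd]. Integrating term-by-term (or equivalently evaluating the antiderivative F(x) = -x^6 + 6*x^5/5 - 7*x^4/4 + x^3 + 3*x^2/2 - 9*x at the endpoints):
  F(1) − F(−1) = -161/20 − (111/20) = -68/5.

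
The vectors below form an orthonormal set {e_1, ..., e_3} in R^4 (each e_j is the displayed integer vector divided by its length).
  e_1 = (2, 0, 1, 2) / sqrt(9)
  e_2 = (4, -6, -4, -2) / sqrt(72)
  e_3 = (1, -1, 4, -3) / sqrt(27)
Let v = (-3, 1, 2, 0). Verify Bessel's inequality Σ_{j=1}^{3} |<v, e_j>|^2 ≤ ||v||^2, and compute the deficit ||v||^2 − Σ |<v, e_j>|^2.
Σ |<v, e_j>|^2 = 635/54; ||v||^2 = 14; deficit = 121/54

Write each e_j = u_j / sqrt(<u_j, u_j>) where u_j is the displayed integer vector. Then <v, e_j> = <v, u_j> / sqrt(<u_j, u_j>), so |<v, e_j>|^2 = <v, u_j>^2 / <u_j, u_j>.
Coefficients: <v, e_1> = -4/sqrt(9), <v, e_2> = -26/sqrt(72), <v, e_3> = 4/sqrt(27).
Square and sum: Σ |<v, e_j>|^2 = 635/54.
Compute ||v||^2 = v·v = 14.
Deficit = 14 − 635/54 = 121/54 ≥ 0, confirming Bessel's inequality. (The deficit equals ||v − Σ <v,e_j> e_j||^2, the squared distance from v to span{e_j}.)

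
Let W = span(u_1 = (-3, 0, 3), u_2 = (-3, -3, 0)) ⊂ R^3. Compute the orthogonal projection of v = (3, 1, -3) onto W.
proj_W(v) = (10/3, 2/3, -8/3)

Set up U = [u_1 | ... | u_2] ∈ R^(3×2). The projector onto W = col(U) is P = U (U^T U)^(-1) U^T.
Compute U^T U =
  [18, 9]
  [9, 18],
and U^T v = (-18, -12).
Solve U^T U · c = U^T v for the coefficients: c = (-8/9, -2/9). The projection is proj_W(v) = U c.
Check: (v - proj_W(v)) · u_1 = 0  (should be 0).
Check: (v - proj_W(v)) · u_2 = 0  (should be 0).
Result: proj_W(v) = (10/3, 2/3, -8/3).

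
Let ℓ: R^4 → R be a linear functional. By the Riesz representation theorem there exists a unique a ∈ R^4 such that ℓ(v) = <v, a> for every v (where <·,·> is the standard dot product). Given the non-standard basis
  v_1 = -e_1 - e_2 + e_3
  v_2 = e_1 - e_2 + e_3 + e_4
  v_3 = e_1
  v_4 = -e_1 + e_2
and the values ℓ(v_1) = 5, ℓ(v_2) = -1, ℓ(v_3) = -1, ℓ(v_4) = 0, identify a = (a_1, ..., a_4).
a = (-1, -1, 3, -4)

Write a = (a_1, ..., a_4) in the standard basis. For each basis vector v_i, ℓ(v_i) = <v_i, a> is a linear equation in the a_j's. Collect the n equations into a matrix system V a = ℓ, where row i of V is v_i (expressed in the standard basis). Since V is invertible (lower-triangular with 1s on the diagonal, up to permutation), solve by back-substitution:
  V =
[[-1, -1, 1, 0],
 [1, -1, 1, 1],
 [1, 0, 0, 0],
 [-1, 1, 0, 0]]
  V a = (5, -1, -1, 0)
Solving gives a = (-1, -1, 3, -4).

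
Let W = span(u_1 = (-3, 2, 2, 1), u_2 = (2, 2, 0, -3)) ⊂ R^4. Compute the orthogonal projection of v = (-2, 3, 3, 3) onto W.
proj_W(v) = (-1008/281, 602/281, 644/281, 385/281)

Set up U = [u_1 | ... | u_2] ∈ R^(4×2). The projector onto W = col(U) is P = U (U^T U)^(-1) U^T.
Compute U^T U =
  [18, -5]
  [-5, 17],
and U^T v = (21, -7).
Solve U^T U · c = U^T v for the coefficients: c = (322/281, -21/281). The projection is proj_W(v) = U c.
Check: (v - proj_W(v)) · u_1 = 0  (should be 0).
Check: (v - proj_W(v)) · u_2 = 0  (should be 0).
Result: proj_W(v) = (-1008/281, 602/281, 644/281, 385/281).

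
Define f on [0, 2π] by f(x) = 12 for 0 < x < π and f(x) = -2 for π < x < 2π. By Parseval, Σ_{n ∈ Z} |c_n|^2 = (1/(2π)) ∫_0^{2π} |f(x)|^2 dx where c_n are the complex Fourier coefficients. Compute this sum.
Σ |c_n|^2 = 74

Parseval equates the L^2 energy of f (normalised by 1/(2π)) with the ℓ^2 sum of its Fourier coefficients: (1/(2π)) ∫_0^{2π} |f|^2 = Σ |c_n|^2.
Compute the left side: (1/(2π)) [∫_0^π 12^2 dx + ∫_π^{2π} (-2)^2 dx] = (1/(2π)) · (144π + 4π) = (144 + 4)/2 = 74.
So Σ_{n ∈ Z} |c_n|^2 = 74.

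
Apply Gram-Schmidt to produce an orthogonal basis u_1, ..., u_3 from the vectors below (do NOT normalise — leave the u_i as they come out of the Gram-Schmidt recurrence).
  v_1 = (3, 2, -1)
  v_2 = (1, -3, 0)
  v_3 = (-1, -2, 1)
Orthogonal basis:
  u_1 = (3, 2, -1)
  u_2 = (23/14, -18/7, -3/14)
  u_3 = (18/131, 6/131, 66/131)

Apply the Gram-Schmidt recurrence
  u_1 = v_1
  u_i = v_i − Σ_{j<i} ((v_i · u_j) / (u_j · u_j)) · u_j.

Step by step this gives:
  u_1 = (3, 2, -1)
  u_2 = (23/14, -18/7, -3/14)
  u_3 = (18/131, 6/131, 66/131)

Orthogonality check:
  u_2 · u_1 = 0 (should be 0)
  u_3 · u_1 = 0 (should be 0)
  u_3 · u_2 = 0 (should be 0)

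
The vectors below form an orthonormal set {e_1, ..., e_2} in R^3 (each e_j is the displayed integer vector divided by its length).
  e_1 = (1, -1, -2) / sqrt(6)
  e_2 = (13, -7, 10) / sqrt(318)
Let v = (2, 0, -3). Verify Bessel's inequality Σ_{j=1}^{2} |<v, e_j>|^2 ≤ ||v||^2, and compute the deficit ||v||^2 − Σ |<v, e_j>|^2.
Σ |<v, e_j>|^2 = 568/53; ||v||^2 = 13; deficit = 121/53

Write each e_j = u_j / sqrt(<u_j, u_j>) where u_j is the displayed integer vector. Then <v, e_j> = <v, u_j> / sqrt(<u_j, u_j>), so |<v, e_j>|^2 = <v, u_j>^2 / <u_j, u_j>.
Coefficients: <v, e_1> = 8/sqrt(6), <v, e_2> = -4/sqrt(318).
Square and sum: Σ |<v, e_j>|^2 = 568/53.
Compute ||v||^2 = v·v = 13.
Deficit = 13 − 568/53 = 121/53 ≥ 0, confirming Bessel's inequality. (The deficit equals ||v − Σ <v,e_j> e_j||^2, the squared distance from v to span{e_j}.)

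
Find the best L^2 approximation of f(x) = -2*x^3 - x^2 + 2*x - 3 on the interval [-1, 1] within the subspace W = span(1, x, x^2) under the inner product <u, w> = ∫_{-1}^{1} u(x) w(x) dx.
g(x) = -x^2 + 4*x/5 - 3

The best approximation g ∈ W is the orthogonal projection of f onto W. Writing g = a_0 + a_1 x + a_2 x^2, the coefficients solve the normal equations G · a = b where
  G_{ij} = <φ_i, φ_j> and b_i = <f, φ_i>, with φ_0 = 1, φ_1 = x, φ_2 = x^2.
G =
  [2, 0, 2/3]
  [0, 2/3, 0]
  [2/3, 0, 2/5],
b = (-20/3, 8/15, -12/5).
Solving gives a_0 = -3, a_1 = 4/5, a_2 = -1, so
  g(x) = -x^2 + 4*x/5 - 3.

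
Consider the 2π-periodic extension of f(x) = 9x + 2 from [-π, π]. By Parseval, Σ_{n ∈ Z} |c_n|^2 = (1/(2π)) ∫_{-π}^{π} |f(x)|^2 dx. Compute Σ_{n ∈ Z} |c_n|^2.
Σ |c_n|^2 = 27π^2 + 4

Expand and integrate term by term over [-π, π]:
  ∫ (9x)^2 dx = 81·(2π^3/3); ∫ 2·9·(2)·x dx = 0 (odd integrand); ∫ 2^2 dx = 4·2π.
So (1/(2π)) ∫_{-π}^{π} (9x + 2)^2 dx = 81π^2/3 + 4 = 27π^2 + 4.
Parseval ⇒ Σ |c_n|^2 = 27π^2 + 4.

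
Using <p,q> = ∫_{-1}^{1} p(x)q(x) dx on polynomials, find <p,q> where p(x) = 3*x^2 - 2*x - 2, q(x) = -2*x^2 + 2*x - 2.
<p,q> = 8/5

Expand the product: p(x)·q(x) = -6*x^4 + 10*x^3 - 6*x^2 + 4.
∫_{-1}^{1} of each monomial x^k gives [2/(k+1) if k even, 0 if k odd]. Integrating term-by-term (or equivalently evaluating the antiderivative F(x) = -6*x^5/5 + 5*x^4/2 - 2*x^3 + 4*x at the endpoints):
  F(1) − F(−1) = 33/10 − (17/10) = 8/5.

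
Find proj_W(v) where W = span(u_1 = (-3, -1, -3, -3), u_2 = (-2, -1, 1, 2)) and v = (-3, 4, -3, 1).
proj_W(v) = (-109/69, -27/46, -143/138, -59/69)

Set up U = [u_1 | ... | u_2] ∈ R^(4×2). The projector onto W = col(U) is P = U (U^T U)^(-1) U^T.
Compute U^T U =
  [28, -2]
  [-2, 10],
and U^T v = (11, 1).
Solve U^T U · c = U^T v for the coefficients: c = (28/69, 25/138). The projection is proj_W(v) = U c.
Check: (v - proj_W(v)) · u_1 = 0  (should be 0).
Check: (v - proj_W(v)) · u_2 = 0  (should be 0).
Result: proj_W(v) = (-109/69, -27/46, -143/138, -59/69).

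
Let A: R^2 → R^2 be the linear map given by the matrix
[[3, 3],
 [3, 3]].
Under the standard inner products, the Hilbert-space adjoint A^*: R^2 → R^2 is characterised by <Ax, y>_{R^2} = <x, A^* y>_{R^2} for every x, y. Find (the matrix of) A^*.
A^* = A^T =
[[3, 3],
 [3, 3]]

For real matrices with standard dot products, the defining identity <Ax, y> = <x, A^* y> gives (Ax)^T y = x^T (A^*) y, i.e. x^T A^T y = x^T (A^*) y. Since this holds for all x, y, we must have A^* = A^T. Therefore
A^* =
[[3, 3],
 [3, 3]].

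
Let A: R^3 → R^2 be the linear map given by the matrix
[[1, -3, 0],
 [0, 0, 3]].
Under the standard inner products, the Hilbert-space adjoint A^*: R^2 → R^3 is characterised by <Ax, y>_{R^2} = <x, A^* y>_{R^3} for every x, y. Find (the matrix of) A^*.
A^* = A^T =
[[1, 0],
 [-3, 0],
 [0, 3]]

For real matrices with standard dot products, the defining identity <Ax, y> = <x, A^* y> gives (Ax)^T y = x^T (A^*) y, i.e. x^T A^T y = x^T (A^*) y. Since this holds for all x, y, we must have A^* = A^T. Therefore
A^* =
[[1, 0],
 [-3, 0],
 [0, 3]].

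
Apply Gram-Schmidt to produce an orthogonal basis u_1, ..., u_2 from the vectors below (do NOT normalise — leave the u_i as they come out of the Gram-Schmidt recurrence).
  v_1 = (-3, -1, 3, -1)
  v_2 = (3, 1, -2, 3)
Orthogonal basis:
  u_1 = (-3, -1, 3, -1)
  u_2 = (3/20, 1/20, 17/20, 41/20)

Apply the Gram-Schmidt recurrence
  u_1 = v_1
  u_i = v_i − Σ_{j<i} ((v_i · u_j) / (u_j · u_j)) · u_j.

Step by step this gives:
  u_1 = (-3, -1, 3, -1)
  u_2 = (3/20, 1/20, 17/20, 41/20)

Orthogonality check:
  u_2 · u_1 = 0 (should be 0)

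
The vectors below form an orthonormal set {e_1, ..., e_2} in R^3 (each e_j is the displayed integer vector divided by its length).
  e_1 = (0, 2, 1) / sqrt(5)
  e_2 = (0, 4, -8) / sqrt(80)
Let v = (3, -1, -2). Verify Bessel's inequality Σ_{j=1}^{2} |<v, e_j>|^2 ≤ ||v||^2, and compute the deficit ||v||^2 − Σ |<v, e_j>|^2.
Σ |<v, e_j>|^2 = 5; ||v||^2 = 14; deficit = 9

Write each e_j = u_j / sqrt(<u_j, u_j>) where u_j is the displayed integer vector. Then <v, e_j> = <v, u_j> / sqrt(<u_j, u_j>), so |<v, e_j>|^2 = <v, u_j>^2 / <u_j, u_j>.
Coefficients: <v, e_1> = -4/sqrt(5), <v, e_2> = 12/sqrt(80).
Square and sum: Σ |<v, e_j>|^2 = 5.
Compute ||v||^2 = v·v = 14.
Deficit = 14 − 5 = 9 ≥ 0, confirming Bessel's inequality. (The deficit equals ||v − Σ <v,e_j> e_j||^2, the squared distance from v to span{e_j}.)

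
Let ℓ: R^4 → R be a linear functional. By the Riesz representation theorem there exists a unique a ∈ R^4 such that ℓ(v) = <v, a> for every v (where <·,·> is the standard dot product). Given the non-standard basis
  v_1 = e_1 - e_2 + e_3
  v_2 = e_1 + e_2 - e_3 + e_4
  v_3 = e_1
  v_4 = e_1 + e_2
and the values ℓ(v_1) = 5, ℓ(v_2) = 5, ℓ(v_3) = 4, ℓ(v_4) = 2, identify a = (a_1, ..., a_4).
a = (4, -2, -1, 2)

Write a = (a_1, ..., a_4) in the standard basis. For each basis vector v_i, ℓ(v_i) = <v_i, a> is a linear equation in the a_j's. Collect the n equations into a matrix system V a = ℓ, where row i of V is v_i (expressed in the standard basis). Since V is invertible (lower-triangular with 1s on the diagonal, up to permutation), solve by back-substitution:
  V =
[[1, -1, 1, 0],
 [1, 1, -1, 1],
 [1, 0, 0, 0],
 [1, 1, 0, 0]]
  V a = (5, 5, 4, 2)
Solving gives a = (4, -2, -1, 2).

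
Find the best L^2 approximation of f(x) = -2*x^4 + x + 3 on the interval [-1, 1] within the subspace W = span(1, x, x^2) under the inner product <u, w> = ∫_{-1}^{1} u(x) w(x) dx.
g(x) = -12*x^2/7 + x + 111/35

The best approximation g ∈ W is the orthogonal projection of f onto W. Writing g = a_0 + a_1 x + a_2 x^2, the coefficients solve the normal equations G · a = b where
  G_{ij} = <φ_i, φ_j> and b_i = <f, φ_i>, with φ_0 = 1, φ_1 = x, φ_2 = x^2.
G =
  [2, 0, 2/3]
  [0, 2/3, 0]
  [2/3, 0, 2/5],
b = (26/5, 2/3, 10/7).
Solving gives a_0 = 111/35, a_1 = 1, a_2 = -12/7, so
  g(x) = -12*x^2/7 + x + 111/35.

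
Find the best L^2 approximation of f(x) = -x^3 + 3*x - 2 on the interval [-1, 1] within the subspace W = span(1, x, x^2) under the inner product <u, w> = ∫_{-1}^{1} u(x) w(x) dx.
g(x) = 12*x/5 - 2

The best approximation g ∈ W is the orthogonal projection of f onto W. Writing g = a_0 + a_1 x + a_2 x^2, the coefficients solve the normal equations G · a = b where
  G_{ij} = <φ_i, φ_j> and b_i = <f, φ_i>, with φ_0 = 1, φ_1 = x, φ_2 = x^2.
G =
  [2, 0, 2/3]
  [0, 2/3, 0]
  [2/3, 0, 2/5],
b = (-4, 8/5, -4/3).
Solving gives a_0 = -2, a_1 = 12/5, a_2 = 0, so
  g(x) = 12*x/5 - 2.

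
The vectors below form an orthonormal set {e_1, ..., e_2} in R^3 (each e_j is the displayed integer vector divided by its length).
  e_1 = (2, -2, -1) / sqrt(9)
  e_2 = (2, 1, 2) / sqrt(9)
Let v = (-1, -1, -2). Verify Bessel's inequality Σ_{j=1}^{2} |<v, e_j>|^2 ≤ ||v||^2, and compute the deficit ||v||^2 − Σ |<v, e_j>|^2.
Σ |<v, e_j>|^2 = 53/9; ||v||^2 = 6; deficit = 1/9

Write each e_j = u_j / sqrt(<u_j, u_j>) where u_j is the displayed integer vector. Then <v, e_j> = <v, u_j> / sqrt(<u_j, u_j>), so |<v, e_j>|^2 = <v, u_j>^2 / <u_j, u_j>.
Coefficients: <v, e_1> = 2/sqrt(9), <v, e_2> = -7/sqrt(9).
Square and sum: Σ |<v, e_j>|^2 = 53/9.
Compute ||v||^2 = v·v = 6.
Deficit = 6 − 53/9 = 1/9 ≥ 0, confirming Bessel's inequality. (The deficit equals ||v − Σ <v,e_j> e_j||^2, the squared distance from v to span{e_j}.)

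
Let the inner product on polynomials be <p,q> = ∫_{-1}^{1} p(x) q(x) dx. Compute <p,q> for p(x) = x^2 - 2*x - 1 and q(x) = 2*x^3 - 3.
<p,q> = 12/5

Expand the product: p(x)·q(x) = 2*x^5 - 4*x^4 - 2*x^3 - 3*x^2 + 6*x + 3.
∫_{-1}^{1} of each monomial x^k gives [2/(k+1) if k even, 0 if k odd]. Integrating term-by-term (or equivalently evaluating the antiderivative F(x) = x^6/3 - 4*x^5/5 - x^4/2 - x^3 + 3*x^2 + 3*x at the endpoints):
  F(1) − F(−1) = 121/30 − (49/30) = 12/5.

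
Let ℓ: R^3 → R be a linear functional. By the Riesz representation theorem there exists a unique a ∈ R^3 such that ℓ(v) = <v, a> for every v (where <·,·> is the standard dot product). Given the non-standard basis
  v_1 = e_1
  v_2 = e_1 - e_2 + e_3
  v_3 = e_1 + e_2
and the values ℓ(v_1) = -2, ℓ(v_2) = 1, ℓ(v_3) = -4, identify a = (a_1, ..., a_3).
a = (-2, -2, 1)

Write a = (a_1, ..., a_3) in the standard basis. For each basis vector v_i, ℓ(v_i) = <v_i, a> is a linear equation in the a_j's. Collect the n equations into a matrix system V a = ℓ, where row i of V is v_i (expressed in the standard basis). Since V is invertible (lower-triangular with 1s on the diagonal, up to permutation), solve by back-substitution:
  V =
[[1, 0, 0],
 [1, -1, 1],
 [1, 1, 0]]
  V a = (-2, 1, -4)
Solving gives a = (-2, -2, 1).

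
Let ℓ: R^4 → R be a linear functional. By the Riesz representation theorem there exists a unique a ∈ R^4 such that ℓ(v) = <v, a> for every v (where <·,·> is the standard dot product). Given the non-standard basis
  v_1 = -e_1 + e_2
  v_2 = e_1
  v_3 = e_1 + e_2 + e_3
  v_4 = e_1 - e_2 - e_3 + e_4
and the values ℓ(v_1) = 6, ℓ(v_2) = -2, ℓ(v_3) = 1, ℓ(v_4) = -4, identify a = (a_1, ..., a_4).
a = (-2, 4, -1, 1)

Write a = (a_1, ..., a_4) in the standard basis. For each basis vector v_i, ℓ(v_i) = <v_i, a> is a linear equation in the a_j's. Collect the n equations into a matrix system V a = ℓ, where row i of V is v_i (expressed in the standard basis). Since V is invertible (lower-triangular with 1s on the diagonal, up to permutation), solve by back-substitution:
  V =
[[-1, 1, 0, 0],
 [1, 0, 0, 0],
 [1, 1, 1, 0],
 [1, -1, -1, 1]]
  V a = (6, -2, 1, -4)
Solving gives a = (-2, 4, -1, 1).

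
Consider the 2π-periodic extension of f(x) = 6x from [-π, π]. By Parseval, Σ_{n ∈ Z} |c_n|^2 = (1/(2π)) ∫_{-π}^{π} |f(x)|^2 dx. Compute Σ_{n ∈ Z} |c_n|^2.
Σ |c_n|^2 = 12π^2

Expand and integrate term by term over [-π, π]:
  ∫ (6x)^2 dx = 36·(2π^3/3); ∫ 2·6·(0)·x dx = 0 (odd integrand); ∫ 0^2 dx = 0·2π.
So (1/(2π)) ∫_{-π}^{π} (6x)^2 dx = 36π^2/3 + 0 = 12π^2.
Parseval ⇒ Σ |c_n|^2 = 12π^2.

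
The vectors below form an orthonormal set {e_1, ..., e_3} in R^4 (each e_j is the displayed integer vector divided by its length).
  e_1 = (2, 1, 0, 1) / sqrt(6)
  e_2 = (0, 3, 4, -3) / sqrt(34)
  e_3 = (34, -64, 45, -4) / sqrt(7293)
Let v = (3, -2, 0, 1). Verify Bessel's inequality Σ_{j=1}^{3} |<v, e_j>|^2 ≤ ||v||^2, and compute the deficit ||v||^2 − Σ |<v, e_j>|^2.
Σ |<v, e_j>|^2 = 1938/143; ||v||^2 = 14; deficit = 64/143

Write each e_j = u_j / sqrt(<u_j, u_j>) where u_j is the displayed integer vector. Then <v, e_j> = <v, u_j> / sqrt(<u_j, u_j>), so |<v, e_j>|^2 = <v, u_j>^2 / <u_j, u_j>.
Coefficients: <v, e_1> = 5/sqrt(6), <v, e_2> = -9/sqrt(34), <v, e_3> = 226/sqrt(7293).
Square and sum: Σ |<v, e_j>|^2 = 1938/143.
Compute ||v||^2 = v·v = 14.
Deficit = 14 − 1938/143 = 64/143 ≥ 0, confirming Bessel's inequality. (The deficit equals ||v − Σ <v,e_j> e_j||^2, the squared distance from v to span{e_j}.)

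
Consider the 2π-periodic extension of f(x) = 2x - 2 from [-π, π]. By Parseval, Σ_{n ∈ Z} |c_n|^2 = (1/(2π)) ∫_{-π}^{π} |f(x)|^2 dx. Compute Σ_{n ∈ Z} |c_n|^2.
Σ |c_n|^2 = 4π^2/3 + 4

Expand and integrate term by term over [-π, π]:
  ∫ (2x)^2 dx = 4·(2π^3/3); ∫ 2·2·(-2)·x dx = 0 (odd integrand); ∫ (-2)^2 dx = 4·2π.
So (1/(2π)) ∫_{-π}^{π} (2x - 2)^2 dx = 4π^2/3 + 4 = 4π^2/3 + 4.
Parseval ⇒ Σ |c_n|^2 = 4π^2/3 + 4.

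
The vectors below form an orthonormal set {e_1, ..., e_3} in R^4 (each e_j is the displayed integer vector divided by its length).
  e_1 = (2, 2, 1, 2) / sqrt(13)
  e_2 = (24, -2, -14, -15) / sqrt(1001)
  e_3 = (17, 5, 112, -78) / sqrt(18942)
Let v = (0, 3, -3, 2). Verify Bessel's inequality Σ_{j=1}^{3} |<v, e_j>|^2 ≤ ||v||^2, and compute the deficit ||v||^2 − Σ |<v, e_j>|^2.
Σ |<v, e_j>|^2 = 1297/82; ||v||^2 = 22; deficit = 507/82

Write each e_j = u_j / sqrt(<u_j, u_j>) where u_j is the displayed integer vector. Then <v, e_j> = <v, u_j> / sqrt(<u_j, u_j>), so |<v, e_j>|^2 = <v, u_j>^2 / <u_j, u_j>.
Coefficients: <v, e_1> = 7/sqrt(13), <v, e_2> = 6/sqrt(1001), <v, e_3> = -477/sqrt(18942).
Square and sum: Σ |<v, e_j>|^2 = 1297/82.
Compute ||v||^2 = v·v = 22.
Deficit = 22 − 1297/82 = 507/82 ≥ 0, confirming Bessel's inequality. (The deficit equals ||v − Σ <v,e_j> e_j||^2, the squared distance from v to span{e_j}.)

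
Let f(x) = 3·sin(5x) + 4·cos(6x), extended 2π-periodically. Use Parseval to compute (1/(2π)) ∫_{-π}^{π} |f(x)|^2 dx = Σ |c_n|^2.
Σ |c_n|^2 = 25/2

Expand |f|^2 and use orthogonality of {sin(nx), cos(mx)} on [-π, π]:
  ∫_{-π}^{π} sin(nx)^2 dx = π, ∫ cos(mx)^2 dx = π, and cross terms integrate to 0.
So ∫_{-π}^{π} f(x)^2 dx = 3^2 · π + 4^2 · π = (9 + 16)π.
Divide by 2π: (9 + 16)/2 = 25/2.
By Parseval, this equals Σ |c_n|^2.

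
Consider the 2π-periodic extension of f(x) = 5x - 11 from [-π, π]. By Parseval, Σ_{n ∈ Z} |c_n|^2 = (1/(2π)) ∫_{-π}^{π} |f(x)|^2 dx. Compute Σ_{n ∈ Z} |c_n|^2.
Σ |c_n|^2 = 25π^2/3 + 121

Expand and integrate term by term over [-π, π]:
  ∫ (5x)^2 dx = 25·(2π^3/3); ∫ 2·5·(-11)·x dx = 0 (odd integrand); ∫ (-11)^2 dx = 121·2π.
So (1/(2π)) ∫_{-π}^{π} (5x - 11)^2 dx = 25π^2/3 + 121 = 25π^2/3 + 121.
Parseval ⇒ Σ |c_n|^2 = 25π^2/3 + 121.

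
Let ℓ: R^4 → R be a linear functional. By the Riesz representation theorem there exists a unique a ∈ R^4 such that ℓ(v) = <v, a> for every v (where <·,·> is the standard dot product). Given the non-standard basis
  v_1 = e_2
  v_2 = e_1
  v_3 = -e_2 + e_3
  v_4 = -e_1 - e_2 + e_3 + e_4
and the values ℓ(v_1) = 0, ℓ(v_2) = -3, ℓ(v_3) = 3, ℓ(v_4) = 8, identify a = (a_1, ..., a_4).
a = (-3, 0, 3, 2)

Write a = (a_1, ..., a_4) in the standard basis. For each basis vector v_i, ℓ(v_i) = <v_i, a> is a linear equation in the a_j's. Collect the n equations into a matrix system V a = ℓ, where row i of V is v_i (expressed in the standard basis). Since V is invertible (lower-triangular with 1s on the diagonal, up to permutation), solve by back-substitution:
  V =
[[0, 1, 0, 0],
 [1, 0, 0, 0],
 [0, -1, 1, 0],
 [-1, -1, 1, 1]]
  V a = (0, -3, 3, 8)
Solving gives a = (-3, 0, 3, 2).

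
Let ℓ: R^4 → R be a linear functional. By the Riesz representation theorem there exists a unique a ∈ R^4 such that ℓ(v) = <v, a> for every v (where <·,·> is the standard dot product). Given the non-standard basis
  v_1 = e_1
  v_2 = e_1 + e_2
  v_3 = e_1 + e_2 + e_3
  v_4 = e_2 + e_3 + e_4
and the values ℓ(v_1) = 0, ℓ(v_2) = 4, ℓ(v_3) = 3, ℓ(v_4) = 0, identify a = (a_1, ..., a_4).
a = (0, 4, -1, -3)

Write a = (a_1, ..., a_4) in the standard basis. For each basis vector v_i, ℓ(v_i) = <v_i, a> is a linear equation in the a_j's. Collect the n equations into a matrix system V a = ℓ, where row i of V is v_i (expressed in the standard basis). Since V is invertible (lower-triangular with 1s on the diagonal, up to permutation), solve by back-substitution:
  V =
[[1, 0, 0, 0],
 [1, 1, 0, 0],
 [1, 1, 1, 0],
 [0, 1, 1, 1]]
  V a = (0, 4, 3, 0)
Solving gives a = (0, 4, -1, -3).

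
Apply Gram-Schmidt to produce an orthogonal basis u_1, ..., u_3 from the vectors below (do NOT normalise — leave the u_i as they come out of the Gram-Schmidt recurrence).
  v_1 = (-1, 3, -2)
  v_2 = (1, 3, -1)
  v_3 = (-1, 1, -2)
Orthogonal basis:
  u_1 = (-1, 3, -2)
  u_2 = (12/7, 6/7, 3/7)
  u_3 = (1/3, -1/3, -2/3)

Apply the Gram-Schmidt recurrence
  u_1 = v_1
  u_i = v_i − Σ_{j<i} ((v_i · u_j) / (u_j · u_j)) · u_j.

Step by step this gives:
  u_1 = (-1, 3, -2)
  u_2 = (12/7, 6/7, 3/7)
  u_3 = (1/3, -1/3, -2/3)

Orthogonality check:
  u_2 · u_1 = 0 (should be 0)
  u_3 · u_1 = 0 (should be 0)
  u_3 · u_2 = 0 (should be 0)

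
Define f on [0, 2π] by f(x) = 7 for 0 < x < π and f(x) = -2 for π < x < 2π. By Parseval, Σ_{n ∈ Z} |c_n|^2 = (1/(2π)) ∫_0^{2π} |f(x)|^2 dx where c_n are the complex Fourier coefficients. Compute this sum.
Σ |c_n|^2 = 53/2

Parseval equates the L^2 energy of f (normalised by 1/(2π)) with the ℓ^2 sum of its Fourier coefficients: (1/(2π)) ∫_0^{2π} |f|^2 = Σ |c_n|^2.
Compute the left side: (1/(2π)) [∫_0^π 7^2 dx + ∫_π^{2π} (-2)^2 dx] = (1/(2π)) · (49π + 4π) = (49 + 4)/2 = 53/2.
So Σ_{n ∈ Z} |c_n|^2 = 53/2.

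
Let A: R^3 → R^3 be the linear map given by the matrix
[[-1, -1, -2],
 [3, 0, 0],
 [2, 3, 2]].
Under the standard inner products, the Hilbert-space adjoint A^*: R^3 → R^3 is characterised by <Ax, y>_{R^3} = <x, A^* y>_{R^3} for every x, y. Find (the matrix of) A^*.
A^* = A^T =
[[-1, 3, 2],
 [-1, 0, 3],
 [-2, 0, 2]]

For real matrices with standard dot products, the defining identity <Ax, y> = <x, A^* y> gives (Ax)^T y = x^T (A^*) y, i.e. x^T A^T y = x^T (A^*) y. Since this holds for all x, y, we must have A^* = A^T. Therefore
A^* =
[[-1, 3, 2],
 [-1, 0, 3],
 [-2, 0, 2]].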